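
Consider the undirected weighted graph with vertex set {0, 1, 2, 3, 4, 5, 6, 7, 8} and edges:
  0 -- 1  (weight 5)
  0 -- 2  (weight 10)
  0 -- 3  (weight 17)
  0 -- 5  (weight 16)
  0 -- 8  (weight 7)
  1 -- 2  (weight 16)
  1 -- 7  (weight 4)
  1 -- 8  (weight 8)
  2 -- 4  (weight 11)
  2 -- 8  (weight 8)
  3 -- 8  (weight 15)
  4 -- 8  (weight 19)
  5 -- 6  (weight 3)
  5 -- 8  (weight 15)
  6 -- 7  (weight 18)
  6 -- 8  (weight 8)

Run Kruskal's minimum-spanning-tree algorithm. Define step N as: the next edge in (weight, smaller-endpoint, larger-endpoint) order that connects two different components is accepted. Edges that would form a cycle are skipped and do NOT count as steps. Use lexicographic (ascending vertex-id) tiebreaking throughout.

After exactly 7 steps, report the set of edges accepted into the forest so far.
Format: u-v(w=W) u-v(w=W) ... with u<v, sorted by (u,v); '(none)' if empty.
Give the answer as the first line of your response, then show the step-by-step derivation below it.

0-1(w=5) 0-8(w=7) 1-7(w=4) 2-4(w=11) 2-8(w=8) 5-6(w=3) 6-8(w=8)

step 1: add edge 5-6 (w=3); MST = {5-6(w=3)}
step 2: add edge 1-7 (w=4); MST = {1-7(w=4) 5-6(w=3)}
step 3: add edge 0-1 (w=5); MST = {0-1(w=5) 1-7(w=4) 5-6(w=3)}
step 4: add edge 0-8 (w=7); MST = {0-1(w=5) 0-8(w=7) 1-7(w=4) 5-6(w=3)}
step 5: add edge 2-8 (w=8); MST = {0-1(w=5) 0-8(w=7) 1-7(w=4) 2-8(w=8) 5-6(w=3)}
step 6: add edge 6-8 (w=8); MST = {0-1(w=5) 0-8(w=7) 1-7(w=4) 2-8(w=8) 5-6(w=3) 6-8(w=8)}
step 7: add edge 2-4 (w=11); MST = {0-1(w=5) 0-8(w=7) 1-7(w=4) 2-4(w=11) 2-8(w=8) 5-6(w=3) 6-8(w=8)}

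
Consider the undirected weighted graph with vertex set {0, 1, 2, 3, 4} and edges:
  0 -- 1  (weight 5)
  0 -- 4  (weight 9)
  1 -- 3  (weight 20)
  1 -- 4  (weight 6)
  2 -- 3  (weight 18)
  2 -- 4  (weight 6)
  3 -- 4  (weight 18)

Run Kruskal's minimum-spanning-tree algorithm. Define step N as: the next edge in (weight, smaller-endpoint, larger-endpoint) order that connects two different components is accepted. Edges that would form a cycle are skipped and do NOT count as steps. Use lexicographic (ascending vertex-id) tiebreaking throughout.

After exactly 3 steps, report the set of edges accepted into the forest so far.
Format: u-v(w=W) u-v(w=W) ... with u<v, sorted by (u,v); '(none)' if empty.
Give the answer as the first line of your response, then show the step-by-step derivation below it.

0-1(w=5) 1-4(w=6) 2-4(w=6)

step 1: add edge 0-1 (w=5); MST = {0-1(w=5)}
step 2: add edge 1-4 (w=6); MST = {0-1(w=5) 1-4(w=6)}
step 3: add edge 2-4 (w=6); MST = {0-1(w=5) 1-4(w=6) 2-4(w=6)}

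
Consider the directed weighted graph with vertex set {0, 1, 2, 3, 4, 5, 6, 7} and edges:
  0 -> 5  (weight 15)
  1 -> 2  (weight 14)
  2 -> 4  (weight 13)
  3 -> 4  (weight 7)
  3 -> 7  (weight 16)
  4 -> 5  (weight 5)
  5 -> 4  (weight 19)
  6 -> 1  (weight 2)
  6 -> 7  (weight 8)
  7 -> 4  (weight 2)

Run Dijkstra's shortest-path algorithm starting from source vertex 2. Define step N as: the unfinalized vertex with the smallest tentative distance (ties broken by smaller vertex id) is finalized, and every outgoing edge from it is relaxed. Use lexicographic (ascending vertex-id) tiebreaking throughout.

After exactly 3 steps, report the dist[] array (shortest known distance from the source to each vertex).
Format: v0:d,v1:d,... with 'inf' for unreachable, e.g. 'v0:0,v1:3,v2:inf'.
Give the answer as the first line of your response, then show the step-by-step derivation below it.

v0:inf,v1:inf,v2:0,v3:inf,v4:13,v5:18,v6:inf,v7:inf

step 1: dist = v0:inf,v1:inf,v2:0,v3:inf,v4:13,v5:inf,v6:inf,v7:inf
step 2: dist = v0:inf,v1:inf,v2:0,v3:inf,v4:13,v5:18,v6:inf,v7:inf
step 3: dist = v0:inf,v1:inf,v2:0,v3:inf,v4:13,v5:18,v6:inf,v7:inf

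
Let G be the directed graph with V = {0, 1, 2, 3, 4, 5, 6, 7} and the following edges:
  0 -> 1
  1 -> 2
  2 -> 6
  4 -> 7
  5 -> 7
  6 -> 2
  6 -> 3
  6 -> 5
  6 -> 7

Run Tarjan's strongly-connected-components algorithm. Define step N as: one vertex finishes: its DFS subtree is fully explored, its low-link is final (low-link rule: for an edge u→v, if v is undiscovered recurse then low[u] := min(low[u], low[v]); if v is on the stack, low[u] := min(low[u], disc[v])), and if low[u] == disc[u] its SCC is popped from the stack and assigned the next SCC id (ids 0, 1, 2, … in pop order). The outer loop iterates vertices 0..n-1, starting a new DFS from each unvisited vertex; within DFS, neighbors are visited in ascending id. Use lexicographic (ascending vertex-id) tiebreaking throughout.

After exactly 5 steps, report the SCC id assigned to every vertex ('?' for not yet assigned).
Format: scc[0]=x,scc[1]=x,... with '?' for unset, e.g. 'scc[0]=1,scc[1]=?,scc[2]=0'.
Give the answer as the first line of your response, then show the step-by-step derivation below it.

scc[0]=?,scc[1]=?,scc[2]=3,scc[3]=0,scc[4]=?,scc[5]=2,scc[6]=3,scc[7]=1

step 1: low=(low[0]=0,low[1]=1,low[2]=2,low[3]=4,low[4]=?,low[5]=?,low[6]=2,low[7]=?); scc=(scc[0]=?,scc[1]=?,scc[2]=?,scc[3]=0,scc[4]=?,scc[5]=?,scc[6]=?,scc[7]=?)
step 2: low=(low[0]=0,low[1]=1,low[2]=2,low[3]=4,low[4]=?,low[5]=5,low[6]=2,low[7]=6); scc=(scc[0]=?,scc[1]=?,scc[2]=?,scc[3]=0,scc[4]=?,scc[5]=?,scc[6]=?,scc[7]=1)
step 3: low=(low[0]=0,low[1]=1,low[2]=2,low[3]=4,low[4]=?,low[5]=5,low[6]=2,low[7]=6); scc=(scc[0]=?,scc[1]=?,scc[2]=?,scc[3]=0,scc[4]=?,scc[5]=2,scc[6]=?,scc[7]=1)
step 4: low=(low[0]=0,low[1]=1,low[2]=2,low[3]=4,low[4]=?,low[5]=5,low[6]=2,low[7]=6); scc=(scc[0]=?,scc[1]=?,scc[2]=?,scc[3]=0,scc[4]=?,scc[5]=2,scc[6]=?,scc[7]=1)
step 5: low=(low[0]=0,low[1]=1,low[2]=2,low[3]=4,low[4]=?,low[5]=5,low[6]=2,low[7]=6); scc=(scc[0]=?,scc[1]=?,scc[2]=3,scc[3]=0,scc[4]=?,scc[5]=2,scc[6]=3,scc[7]=1)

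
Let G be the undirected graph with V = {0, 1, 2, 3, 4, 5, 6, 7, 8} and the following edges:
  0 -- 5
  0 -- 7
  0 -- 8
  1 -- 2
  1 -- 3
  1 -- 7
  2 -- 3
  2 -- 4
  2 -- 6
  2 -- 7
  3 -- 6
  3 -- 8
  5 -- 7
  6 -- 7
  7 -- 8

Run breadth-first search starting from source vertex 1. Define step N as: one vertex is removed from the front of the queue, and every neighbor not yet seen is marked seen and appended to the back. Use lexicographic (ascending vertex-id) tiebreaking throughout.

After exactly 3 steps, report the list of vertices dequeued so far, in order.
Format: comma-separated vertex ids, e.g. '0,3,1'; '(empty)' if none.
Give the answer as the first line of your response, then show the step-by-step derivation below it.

1,2,3

step 1: dequeue 1; queue=[2,3,7]; order=1
step 2: dequeue 2; queue=[3,7,4,6]; order=1,2
step 3: dequeue 3; queue=[7,4,6,8]; order=1,2,3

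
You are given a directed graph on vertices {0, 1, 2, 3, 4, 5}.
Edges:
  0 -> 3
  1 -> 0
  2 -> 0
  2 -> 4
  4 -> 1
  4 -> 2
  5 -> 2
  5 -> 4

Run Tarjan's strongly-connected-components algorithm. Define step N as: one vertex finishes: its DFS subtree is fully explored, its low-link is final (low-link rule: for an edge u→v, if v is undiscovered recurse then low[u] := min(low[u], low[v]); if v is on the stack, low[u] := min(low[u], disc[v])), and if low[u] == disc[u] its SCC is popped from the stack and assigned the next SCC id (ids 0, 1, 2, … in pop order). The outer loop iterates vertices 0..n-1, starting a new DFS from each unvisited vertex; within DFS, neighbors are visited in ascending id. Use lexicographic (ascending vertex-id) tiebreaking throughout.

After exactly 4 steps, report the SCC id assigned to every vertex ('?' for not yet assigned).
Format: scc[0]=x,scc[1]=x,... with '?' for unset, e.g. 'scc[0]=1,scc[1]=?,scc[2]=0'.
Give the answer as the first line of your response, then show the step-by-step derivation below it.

scc[0]=1,scc[1]=2,scc[2]=?,scc[3]=0,scc[4]=?,scc[5]=?

step 1: low=(low[0]=0,low[1]=?,low[2]=?,low[3]=1,low[4]=?,low[5]=?); scc=(scc[0]=?,scc[1]=?,scc[2]=?,scc[3]=0,scc[4]=?,scc[5]=?)
step 2: low=(low[0]=0,low[1]=?,low[2]=?,low[3]=1,low[4]=?,low[5]=?); scc=(scc[0]=1,scc[1]=?,scc[2]=?,scc[3]=0,scc[4]=?,scc[5]=?)
step 3: low=(low[0]=0,low[1]=2,low[2]=?,low[3]=1,low[4]=?,low[5]=?); scc=(scc[0]=1,scc[1]=2,scc[2]=?,scc[3]=0,scc[4]=?,scc[5]=?)
step 4: low=(low[0]=0,low[1]=2,low[2]=3,low[3]=1,low[4]=3,low[5]=?); scc=(scc[0]=1,scc[1]=2,scc[2]=?,scc[3]=0,scc[4]=?,scc[5]=?)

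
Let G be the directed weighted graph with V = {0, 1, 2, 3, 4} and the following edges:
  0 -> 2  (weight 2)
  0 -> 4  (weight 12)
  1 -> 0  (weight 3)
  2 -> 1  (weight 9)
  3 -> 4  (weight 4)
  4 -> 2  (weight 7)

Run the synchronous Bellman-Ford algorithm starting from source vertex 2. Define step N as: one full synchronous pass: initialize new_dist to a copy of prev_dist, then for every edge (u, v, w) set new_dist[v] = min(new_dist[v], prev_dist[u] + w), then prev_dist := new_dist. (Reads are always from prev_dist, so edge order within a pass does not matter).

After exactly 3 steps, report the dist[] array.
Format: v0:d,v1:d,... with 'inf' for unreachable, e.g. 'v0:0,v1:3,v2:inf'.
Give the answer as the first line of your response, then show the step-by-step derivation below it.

v0:12,v1:9,v2:0,v3:inf,v4:24

step 1: dist = v0:inf,v1:9,v2:0,v3:inf,v4:inf
step 2: dist = v0:12,v1:9,v2:0,v3:inf,v4:inf
step 3: dist = v0:12,v1:9,v2:0,v3:inf,v4:24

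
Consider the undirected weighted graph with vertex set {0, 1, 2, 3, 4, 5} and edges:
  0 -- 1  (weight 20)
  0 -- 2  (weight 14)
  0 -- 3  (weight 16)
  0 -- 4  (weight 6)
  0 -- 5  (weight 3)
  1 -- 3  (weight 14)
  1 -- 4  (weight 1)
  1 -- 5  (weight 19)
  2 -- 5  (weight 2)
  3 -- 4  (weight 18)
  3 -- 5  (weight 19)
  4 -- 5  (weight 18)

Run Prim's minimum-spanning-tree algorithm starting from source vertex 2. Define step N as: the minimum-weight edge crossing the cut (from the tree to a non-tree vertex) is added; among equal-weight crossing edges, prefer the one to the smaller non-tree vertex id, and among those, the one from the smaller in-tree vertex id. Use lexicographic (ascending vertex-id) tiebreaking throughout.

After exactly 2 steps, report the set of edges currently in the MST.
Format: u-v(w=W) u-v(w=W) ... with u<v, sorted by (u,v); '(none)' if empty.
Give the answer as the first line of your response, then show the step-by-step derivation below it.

0-5(w=3) 2-5(w=2)

step 1: add edge 2-5 (w=2); MST = {2-5(w=2)}
step 2: add edge 0-5 (w=3); MST = {0-5(w=3) 2-5(w=2)}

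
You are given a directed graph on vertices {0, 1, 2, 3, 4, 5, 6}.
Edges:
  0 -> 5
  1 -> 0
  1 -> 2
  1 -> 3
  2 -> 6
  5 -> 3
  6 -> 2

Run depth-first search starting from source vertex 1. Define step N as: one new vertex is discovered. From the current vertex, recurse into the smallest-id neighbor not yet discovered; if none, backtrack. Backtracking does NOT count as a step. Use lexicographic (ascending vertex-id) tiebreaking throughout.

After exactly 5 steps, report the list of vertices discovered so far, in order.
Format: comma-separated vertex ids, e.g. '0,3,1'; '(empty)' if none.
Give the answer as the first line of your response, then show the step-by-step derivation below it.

1,0,5,3,2

step 1: discover 1; path=1; order=1
step 2: discover 0; path=1>0; order=1,0
step 3: discover 5; path=1>0>5; order=1,0,5
step 4: discover 3; path=1>0>5>3; order=1,0,5,3
step 5: discover 2; path=1>2; order=1,0,5,3,2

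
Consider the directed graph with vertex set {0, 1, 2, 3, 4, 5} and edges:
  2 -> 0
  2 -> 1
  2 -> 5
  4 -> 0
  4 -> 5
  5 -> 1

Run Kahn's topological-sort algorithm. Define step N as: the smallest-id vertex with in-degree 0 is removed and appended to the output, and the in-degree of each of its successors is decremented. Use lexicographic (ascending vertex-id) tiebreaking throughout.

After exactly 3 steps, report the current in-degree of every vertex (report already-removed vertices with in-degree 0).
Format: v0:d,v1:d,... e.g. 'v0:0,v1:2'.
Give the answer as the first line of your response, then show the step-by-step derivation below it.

v0:0,v1:1,v2:0,v3:0,v4:0,v5:0

step 1: output 2; order=[2]; indeg=(1,1,0,0,0,1)
step 2: output 3; order=[2,3]; indeg=(1,1,0,0,0,1)
step 3: output 4; order=[2,3,4]; indeg=(0,1,0,0,0,0)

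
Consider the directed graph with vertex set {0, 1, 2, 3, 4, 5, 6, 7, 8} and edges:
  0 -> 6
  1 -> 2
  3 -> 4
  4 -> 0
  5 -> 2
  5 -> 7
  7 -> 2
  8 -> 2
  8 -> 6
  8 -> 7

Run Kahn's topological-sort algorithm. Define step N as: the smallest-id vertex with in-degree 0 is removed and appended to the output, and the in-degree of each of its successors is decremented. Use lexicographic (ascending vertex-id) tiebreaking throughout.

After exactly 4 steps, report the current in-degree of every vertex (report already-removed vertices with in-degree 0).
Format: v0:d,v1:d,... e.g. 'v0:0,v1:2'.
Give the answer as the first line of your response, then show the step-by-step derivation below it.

v0:0,v1:0,v2:3,v3:0,v4:0,v5:0,v6:1,v7:2,v8:0

step 1: output 1; order=[1]; indeg=(1,0,3,0,1,0,2,2,0)
step 2: output 3; order=[1,3]; indeg=(1,0,3,0,0,0,2,2,0)
step 3: output 4; order=[1,3,4]; indeg=(0,0,3,0,0,0,2,2,0)
step 4: output 0; order=[1,3,4,0]; indeg=(0,0,3,0,0,0,1,2,0)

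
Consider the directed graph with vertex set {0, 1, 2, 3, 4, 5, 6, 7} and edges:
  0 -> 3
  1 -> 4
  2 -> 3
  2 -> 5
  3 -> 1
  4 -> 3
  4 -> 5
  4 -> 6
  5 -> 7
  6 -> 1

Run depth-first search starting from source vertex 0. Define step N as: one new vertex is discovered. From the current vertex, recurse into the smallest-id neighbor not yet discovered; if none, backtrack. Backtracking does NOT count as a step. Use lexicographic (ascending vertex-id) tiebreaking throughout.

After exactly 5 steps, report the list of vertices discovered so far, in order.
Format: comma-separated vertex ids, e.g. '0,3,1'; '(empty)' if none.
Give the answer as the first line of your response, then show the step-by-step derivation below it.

0,3,1,4,5

step 1: discover 0; path=0; order=0
step 2: discover 3; path=0>3; order=0,3
step 3: discover 1; path=0>3>1; order=0,3,1
step 4: discover 4; path=0>3>1>4; order=0,3,1,4
step 5: discover 5; path=0>3>1>4>5; order=0,3,1,4,5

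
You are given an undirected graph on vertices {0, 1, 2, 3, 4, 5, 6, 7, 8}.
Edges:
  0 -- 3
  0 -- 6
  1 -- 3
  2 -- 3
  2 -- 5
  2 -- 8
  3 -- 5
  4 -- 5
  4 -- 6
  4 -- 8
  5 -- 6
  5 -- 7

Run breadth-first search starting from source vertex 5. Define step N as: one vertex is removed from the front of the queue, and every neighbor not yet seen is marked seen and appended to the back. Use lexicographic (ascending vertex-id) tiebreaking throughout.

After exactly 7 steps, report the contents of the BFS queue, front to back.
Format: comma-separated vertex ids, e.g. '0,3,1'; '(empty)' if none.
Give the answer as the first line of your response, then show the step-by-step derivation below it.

0,1

step 1: dequeue 5; queue=[2,3,4,6,7]; order=5
step 2: dequeue 2; queue=[3,4,6,7,8]; order=5,2
step 3: dequeue 3; queue=[4,6,7,8,0,1]; order=5,2,3
step 4: dequeue 4; queue=[6,7,8,0,1]; order=5,2,3,4
step 5: dequeue 6; queue=[7,8,0,1]; order=5,2,3,4,6
step 6: dequeue 7; queue=[8,0,1]; order=5,2,3,4,6,7
step 7: dequeue 8; queue=[0,1]; order=5,2,3,4,6,7,8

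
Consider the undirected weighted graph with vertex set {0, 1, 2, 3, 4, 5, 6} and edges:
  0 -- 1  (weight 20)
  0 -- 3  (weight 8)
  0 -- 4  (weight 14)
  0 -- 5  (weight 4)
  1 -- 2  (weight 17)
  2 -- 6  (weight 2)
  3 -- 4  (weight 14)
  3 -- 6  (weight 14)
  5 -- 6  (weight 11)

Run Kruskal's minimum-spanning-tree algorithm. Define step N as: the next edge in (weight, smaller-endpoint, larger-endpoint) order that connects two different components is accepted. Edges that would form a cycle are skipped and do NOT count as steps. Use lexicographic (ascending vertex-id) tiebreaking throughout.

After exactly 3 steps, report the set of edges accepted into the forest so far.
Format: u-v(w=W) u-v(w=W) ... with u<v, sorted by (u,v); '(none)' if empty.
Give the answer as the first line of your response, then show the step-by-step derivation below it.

0-3(w=8) 0-5(w=4) 2-6(w=2)

step 1: add edge 2-6 (w=2); MST = {2-6(w=2)}
step 2: add edge 0-5 (w=4); MST = {0-5(w=4) 2-6(w=2)}
step 3: add edge 0-3 (w=8); MST = {0-3(w=8) 0-5(w=4) 2-6(w=2)}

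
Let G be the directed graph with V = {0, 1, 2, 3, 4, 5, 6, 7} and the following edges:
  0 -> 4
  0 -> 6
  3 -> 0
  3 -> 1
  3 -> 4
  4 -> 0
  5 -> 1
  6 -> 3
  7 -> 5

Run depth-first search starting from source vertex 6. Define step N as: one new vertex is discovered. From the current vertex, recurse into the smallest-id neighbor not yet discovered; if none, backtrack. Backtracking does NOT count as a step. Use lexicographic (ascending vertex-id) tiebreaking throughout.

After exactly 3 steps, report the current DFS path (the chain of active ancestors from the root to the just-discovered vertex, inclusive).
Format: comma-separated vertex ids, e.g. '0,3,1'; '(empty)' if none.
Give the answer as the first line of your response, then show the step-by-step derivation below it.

6,3,0

step 1: discover 6; path=6; order=6
step 2: discover 3; path=6>3; order=6,3
step 3: discover 0; path=6>3>0; order=6,3,0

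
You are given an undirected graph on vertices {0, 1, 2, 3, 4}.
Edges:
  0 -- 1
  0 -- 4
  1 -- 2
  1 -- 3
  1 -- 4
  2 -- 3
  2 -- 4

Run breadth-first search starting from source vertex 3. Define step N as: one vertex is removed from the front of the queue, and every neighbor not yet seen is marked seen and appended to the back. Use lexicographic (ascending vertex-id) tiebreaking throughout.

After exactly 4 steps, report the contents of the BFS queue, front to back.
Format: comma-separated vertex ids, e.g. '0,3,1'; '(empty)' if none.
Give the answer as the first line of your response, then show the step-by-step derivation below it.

4

step 1: dequeue 3; queue=[1,2]; order=3
step 2: dequeue 1; queue=[2,0,4]; order=3,1
step 3: dequeue 2; queue=[0,4]; order=3,1,2
step 4: dequeue 0; queue=[4]; order=3,1,2,0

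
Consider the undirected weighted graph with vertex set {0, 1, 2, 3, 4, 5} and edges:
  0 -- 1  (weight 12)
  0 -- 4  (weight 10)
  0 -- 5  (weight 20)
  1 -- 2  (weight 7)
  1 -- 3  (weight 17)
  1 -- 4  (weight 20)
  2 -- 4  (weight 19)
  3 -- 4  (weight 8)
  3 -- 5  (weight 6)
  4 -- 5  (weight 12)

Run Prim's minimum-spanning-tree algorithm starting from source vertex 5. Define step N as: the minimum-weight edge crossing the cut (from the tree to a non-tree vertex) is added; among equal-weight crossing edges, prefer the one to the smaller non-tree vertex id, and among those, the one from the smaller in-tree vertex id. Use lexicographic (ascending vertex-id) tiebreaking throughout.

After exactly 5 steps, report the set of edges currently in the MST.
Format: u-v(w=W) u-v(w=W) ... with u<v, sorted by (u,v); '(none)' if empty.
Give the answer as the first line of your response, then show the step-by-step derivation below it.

0-1(w=12) 0-4(w=10) 1-2(w=7) 3-4(w=8) 3-5(w=6)

step 1: add edge 3-5 (w=6); MST = {3-5(w=6)}
step 2: add edge 3-4 (w=8); MST = {3-4(w=8) 3-5(w=6)}
step 3: add edge 0-4 (w=10); MST = {0-4(w=10) 3-4(w=8) 3-5(w=6)}
step 4: add edge 0-1 (w=12); MST = {0-1(w=12) 0-4(w=10) 3-4(w=8) 3-5(w=6)}
step 5: add edge 1-2 (w=7); MST = {0-1(w=12) 0-4(w=10) 1-2(w=7) 3-4(w=8) 3-5(w=6)}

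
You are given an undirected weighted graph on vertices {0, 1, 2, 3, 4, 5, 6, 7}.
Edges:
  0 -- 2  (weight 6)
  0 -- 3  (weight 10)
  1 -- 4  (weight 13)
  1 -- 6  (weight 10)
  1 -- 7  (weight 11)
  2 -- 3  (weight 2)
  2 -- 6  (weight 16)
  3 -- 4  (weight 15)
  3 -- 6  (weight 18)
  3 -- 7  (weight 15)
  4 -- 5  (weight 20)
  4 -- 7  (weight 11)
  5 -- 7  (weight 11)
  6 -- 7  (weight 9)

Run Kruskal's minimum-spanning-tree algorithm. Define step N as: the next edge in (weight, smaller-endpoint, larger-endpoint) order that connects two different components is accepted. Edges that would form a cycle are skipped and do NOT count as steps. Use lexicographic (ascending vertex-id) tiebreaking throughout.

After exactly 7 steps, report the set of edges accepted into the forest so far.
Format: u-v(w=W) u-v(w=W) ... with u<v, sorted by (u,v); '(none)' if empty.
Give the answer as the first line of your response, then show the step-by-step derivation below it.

0-2(w=6) 1-6(w=10) 2-3(w=2) 3-4(w=15) 4-7(w=11) 5-7(w=11) 6-7(w=9)

step 1: add edge 2-3 (w=2); MST = {2-3(w=2)}
step 2: add edge 0-2 (w=6); MST = {0-2(w=6) 2-3(w=2)}
step 3: add edge 6-7 (w=9); MST = {0-2(w=6) 2-3(w=2) 6-7(w=9)}
step 4: add edge 1-6 (w=10); MST = {0-2(w=6) 1-6(w=10) 2-3(w=2) 6-7(w=9)}
step 5: add edge 4-7 (w=11); MST = {0-2(w=6) 1-6(w=10) 2-3(w=2) 4-7(w=11) 6-7(w=9)}
step 6: add edge 5-7 (w=11); MST = {0-2(w=6) 1-6(w=10) 2-3(w=2) 4-7(w=11) 5-7(w=11) 6-7(w=9)}
step 7: add edge 3-4 (w=15); MST = {0-2(w=6) 1-6(w=10) 2-3(w=2) 3-4(w=15) 4-7(w=11) 5-7(w=11) 6-7(w=9)}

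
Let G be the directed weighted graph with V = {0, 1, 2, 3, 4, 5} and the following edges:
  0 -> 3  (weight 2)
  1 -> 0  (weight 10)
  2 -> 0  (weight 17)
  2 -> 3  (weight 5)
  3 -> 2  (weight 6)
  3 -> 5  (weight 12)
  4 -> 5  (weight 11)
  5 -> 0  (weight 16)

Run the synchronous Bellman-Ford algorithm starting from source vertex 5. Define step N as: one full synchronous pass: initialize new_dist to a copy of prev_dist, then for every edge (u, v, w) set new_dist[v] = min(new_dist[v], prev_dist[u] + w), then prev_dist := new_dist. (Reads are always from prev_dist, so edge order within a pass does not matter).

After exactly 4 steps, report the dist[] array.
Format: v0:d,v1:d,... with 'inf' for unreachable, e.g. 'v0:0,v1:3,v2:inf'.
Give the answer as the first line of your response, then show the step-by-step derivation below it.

v0:16,v1:inf,v2:24,v3:18,v4:inf,v5:0

step 1: dist = v0:16,v1:inf,v2:inf,v3:inf,v4:inf,v5:0
step 2: dist = v0:16,v1:inf,v2:inf,v3:18,v4:inf,v5:0
step 3: dist = v0:16,v1:inf,v2:24,v3:18,v4:inf,v5:0
step 4: dist = v0:16,v1:inf,v2:24,v3:18,v4:inf,v5:0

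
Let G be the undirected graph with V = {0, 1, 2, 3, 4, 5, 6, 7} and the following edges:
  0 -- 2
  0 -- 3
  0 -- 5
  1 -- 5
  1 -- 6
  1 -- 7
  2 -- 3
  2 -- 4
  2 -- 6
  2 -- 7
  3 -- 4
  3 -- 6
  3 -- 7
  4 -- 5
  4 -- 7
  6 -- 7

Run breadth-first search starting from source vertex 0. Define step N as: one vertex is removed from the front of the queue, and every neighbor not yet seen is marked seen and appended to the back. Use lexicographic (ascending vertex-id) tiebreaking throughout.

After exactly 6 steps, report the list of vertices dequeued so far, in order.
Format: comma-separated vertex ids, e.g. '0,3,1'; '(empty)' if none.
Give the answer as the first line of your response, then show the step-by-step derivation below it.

0,2,3,5,4,6

step 1: dequeue 0; queue=[2,3,5]; order=0
step 2: dequeue 2; queue=[3,5,4,6,7]; order=0,2
step 3: dequeue 3; queue=[5,4,6,7]; order=0,2,3
step 4: dequeue 5; queue=[4,6,7,1]; order=0,2,3,5
step 5: dequeue 4; queue=[6,7,1]; order=0,2,3,5,4
step 6: dequeue 6; queue=[7,1]; order=0,2,3,5,4,6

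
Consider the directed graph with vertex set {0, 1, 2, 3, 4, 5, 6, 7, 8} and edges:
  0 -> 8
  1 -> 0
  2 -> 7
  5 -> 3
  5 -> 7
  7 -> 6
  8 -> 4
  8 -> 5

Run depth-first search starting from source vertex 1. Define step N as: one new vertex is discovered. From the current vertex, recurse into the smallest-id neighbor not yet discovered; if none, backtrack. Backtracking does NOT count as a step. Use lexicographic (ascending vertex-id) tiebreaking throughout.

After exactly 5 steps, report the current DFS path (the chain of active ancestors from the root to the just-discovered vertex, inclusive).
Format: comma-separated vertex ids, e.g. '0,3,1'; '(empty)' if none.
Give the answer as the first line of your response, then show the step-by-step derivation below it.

1,0,8,5

step 1: discover 1; path=1; order=1
step 2: discover 0; path=1>0; order=1,0
step 3: discover 8; path=1>0>8; order=1,0,8
step 4: discover 4; path=1>0>8>4; order=1,0,8,4
step 5: discover 5; path=1>0>8>5; order=1,0,8,4,5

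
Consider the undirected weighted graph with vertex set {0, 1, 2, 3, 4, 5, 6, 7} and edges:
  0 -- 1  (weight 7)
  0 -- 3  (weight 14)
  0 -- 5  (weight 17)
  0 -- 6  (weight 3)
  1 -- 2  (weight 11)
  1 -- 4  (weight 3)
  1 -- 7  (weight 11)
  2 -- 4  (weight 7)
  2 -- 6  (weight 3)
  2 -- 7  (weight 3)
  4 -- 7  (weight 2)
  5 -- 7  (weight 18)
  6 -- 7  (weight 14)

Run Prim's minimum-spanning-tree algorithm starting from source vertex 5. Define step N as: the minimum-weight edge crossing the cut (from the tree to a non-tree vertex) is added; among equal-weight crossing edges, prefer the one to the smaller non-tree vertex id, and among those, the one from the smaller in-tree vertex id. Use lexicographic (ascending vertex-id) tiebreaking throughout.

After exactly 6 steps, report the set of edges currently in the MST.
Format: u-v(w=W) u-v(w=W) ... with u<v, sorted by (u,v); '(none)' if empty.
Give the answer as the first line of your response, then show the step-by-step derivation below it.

0-5(w=17) 0-6(w=3) 1-4(w=3) 2-6(w=3) 2-7(w=3) 4-7(w=2)

step 1: add edge 0-5 (w=17); MST = {0-5(w=17)}
step 2: add edge 0-6 (w=3); MST = {0-5(w=17) 0-6(w=3)}
step 3: add edge 2-6 (w=3); MST = {0-5(w=17) 0-6(w=3) 2-6(w=3)}
step 4: add edge 2-7 (w=3); MST = {0-5(w=17) 0-6(w=3) 2-6(w=3) 2-7(w=3)}
step 5: add edge 4-7 (w=2); MST = {0-5(w=17) 0-6(w=3) 2-6(w=3) 2-7(w=3) 4-7(w=2)}
step 6: add edge 1-4 (w=3); MST = {0-5(w=17) 0-6(w=3) 1-4(w=3) 2-6(w=3) 2-7(w=3) 4-7(w=2)}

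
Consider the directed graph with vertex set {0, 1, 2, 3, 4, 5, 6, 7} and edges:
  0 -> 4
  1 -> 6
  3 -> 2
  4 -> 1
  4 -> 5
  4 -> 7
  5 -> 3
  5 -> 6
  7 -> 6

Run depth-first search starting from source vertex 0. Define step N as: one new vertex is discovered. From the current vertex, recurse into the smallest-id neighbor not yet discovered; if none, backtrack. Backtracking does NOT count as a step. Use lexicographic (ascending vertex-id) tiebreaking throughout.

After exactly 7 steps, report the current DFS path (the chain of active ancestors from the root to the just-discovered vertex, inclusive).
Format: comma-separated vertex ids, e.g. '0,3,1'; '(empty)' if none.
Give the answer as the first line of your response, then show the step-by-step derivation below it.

0,4,5,3,2

step 1: discover 0; path=0; order=0
step 2: discover 4; path=0>4; order=0,4
step 3: discover 1; path=0>4>1; order=0,4,1
step 4: discover 6; path=0>4>1>6; order=0,4,1,6
step 5: discover 5; path=0>4>5; order=0,4,1,6,5
step 6: discover 3; path=0>4>5>3; order=0,4,1,6,5,3
step 7: discover 2; path=0>4>5>3>2; order=0,4,1,6,5,3,2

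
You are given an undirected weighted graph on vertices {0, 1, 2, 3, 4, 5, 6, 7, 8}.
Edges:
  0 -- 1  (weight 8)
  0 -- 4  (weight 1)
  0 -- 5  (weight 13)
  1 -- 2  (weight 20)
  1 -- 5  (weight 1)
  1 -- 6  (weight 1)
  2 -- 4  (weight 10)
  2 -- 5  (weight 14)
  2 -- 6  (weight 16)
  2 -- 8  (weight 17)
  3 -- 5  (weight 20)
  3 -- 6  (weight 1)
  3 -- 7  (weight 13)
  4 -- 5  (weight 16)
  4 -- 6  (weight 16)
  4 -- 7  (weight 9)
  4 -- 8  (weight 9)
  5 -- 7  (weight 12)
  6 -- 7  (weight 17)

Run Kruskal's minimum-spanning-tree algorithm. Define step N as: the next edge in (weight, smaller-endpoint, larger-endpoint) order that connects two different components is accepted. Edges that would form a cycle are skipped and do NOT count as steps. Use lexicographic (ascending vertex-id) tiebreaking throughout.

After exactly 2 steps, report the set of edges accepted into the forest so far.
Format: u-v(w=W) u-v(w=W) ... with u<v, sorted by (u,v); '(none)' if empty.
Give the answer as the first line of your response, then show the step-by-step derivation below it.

0-4(w=1) 1-5(w=1)

step 1: add edge 0-4 (w=1); MST = {0-4(w=1)}
step 2: add edge 1-5 (w=1); MST = {0-4(w=1) 1-5(w=1)}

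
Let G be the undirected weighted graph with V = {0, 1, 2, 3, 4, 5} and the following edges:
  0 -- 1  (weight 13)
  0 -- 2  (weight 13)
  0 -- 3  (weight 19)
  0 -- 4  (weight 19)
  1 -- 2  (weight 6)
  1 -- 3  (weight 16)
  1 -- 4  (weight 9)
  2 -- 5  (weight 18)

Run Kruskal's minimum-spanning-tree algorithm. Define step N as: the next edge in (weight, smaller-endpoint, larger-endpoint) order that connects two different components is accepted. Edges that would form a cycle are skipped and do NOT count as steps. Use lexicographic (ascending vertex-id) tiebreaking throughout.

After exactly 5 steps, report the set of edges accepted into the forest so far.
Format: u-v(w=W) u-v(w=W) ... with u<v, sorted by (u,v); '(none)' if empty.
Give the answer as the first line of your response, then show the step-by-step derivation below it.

0-1(w=13) 1-2(w=6) 1-3(w=16) 1-4(w=9) 2-5(w=18)

step 1: add edge 1-2 (w=6); MST = {1-2(w=6)}
step 2: add edge 1-4 (w=9); MST = {1-2(w=6) 1-4(w=9)}
step 3: add edge 0-1 (w=13); MST = {0-1(w=13) 1-2(w=6) 1-4(w=9)}
step 4: add edge 1-3 (w=16); MST = {0-1(w=13) 1-2(w=6) 1-3(w=16) 1-4(w=9)}
step 5: add edge 2-5 (w=18); MST = {0-1(w=13) 1-2(w=6) 1-3(w=16) 1-4(w=9) 2-5(w=18)}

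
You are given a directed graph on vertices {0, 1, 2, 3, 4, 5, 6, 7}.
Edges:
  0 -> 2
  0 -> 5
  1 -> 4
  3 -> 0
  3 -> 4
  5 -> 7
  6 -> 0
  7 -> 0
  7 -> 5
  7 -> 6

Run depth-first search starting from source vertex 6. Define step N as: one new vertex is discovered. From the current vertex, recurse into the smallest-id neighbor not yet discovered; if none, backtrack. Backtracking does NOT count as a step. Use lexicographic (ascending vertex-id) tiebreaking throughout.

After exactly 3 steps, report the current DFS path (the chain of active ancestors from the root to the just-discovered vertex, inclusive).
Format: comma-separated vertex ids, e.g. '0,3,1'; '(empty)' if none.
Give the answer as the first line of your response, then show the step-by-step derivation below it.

6,0,2

step 1: discover 6; path=6; order=6
step 2: discover 0; path=6>0; order=6,0
step 3: discover 2; path=6>0>2; order=6,0,2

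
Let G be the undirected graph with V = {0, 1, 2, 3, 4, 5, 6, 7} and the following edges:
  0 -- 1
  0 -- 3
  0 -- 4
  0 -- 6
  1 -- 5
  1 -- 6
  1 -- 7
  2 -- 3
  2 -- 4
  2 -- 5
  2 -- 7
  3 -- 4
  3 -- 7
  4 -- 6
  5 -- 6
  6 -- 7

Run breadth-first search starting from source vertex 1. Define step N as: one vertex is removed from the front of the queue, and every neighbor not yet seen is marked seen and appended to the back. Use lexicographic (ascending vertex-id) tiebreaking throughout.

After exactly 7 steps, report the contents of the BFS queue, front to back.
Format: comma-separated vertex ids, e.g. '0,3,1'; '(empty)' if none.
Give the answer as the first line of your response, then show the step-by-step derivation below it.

2

step 1: dequeue 1; queue=[0,5,6,7]; order=1
step 2: dequeue 0; queue=[5,6,7,3,4]; order=1,0
step 3: dequeue 5; queue=[6,7,3,4,2]; order=1,0,5
step 4: dequeue 6; queue=[7,3,4,2]; order=1,0,5,6
step 5: dequeue 7; queue=[3,4,2]; order=1,0,5,6,7
step 6: dequeue 3; queue=[4,2]; order=1,0,5,6,7,3
step 7: dequeue 4; queue=[2]; order=1,0,5,6,7,3,4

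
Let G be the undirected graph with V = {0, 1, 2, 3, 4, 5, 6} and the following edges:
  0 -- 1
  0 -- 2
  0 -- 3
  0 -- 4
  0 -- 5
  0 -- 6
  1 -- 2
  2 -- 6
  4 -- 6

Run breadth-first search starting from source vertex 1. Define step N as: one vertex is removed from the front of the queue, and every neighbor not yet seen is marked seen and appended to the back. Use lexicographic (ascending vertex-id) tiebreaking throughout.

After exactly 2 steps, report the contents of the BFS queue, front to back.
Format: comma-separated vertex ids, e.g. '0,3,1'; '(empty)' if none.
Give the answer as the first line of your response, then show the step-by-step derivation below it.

2,3,4,5,6

step 1: dequeue 1; queue=[0,2]; order=1
step 2: dequeue 0; queue=[2,3,4,5,6]; order=1,0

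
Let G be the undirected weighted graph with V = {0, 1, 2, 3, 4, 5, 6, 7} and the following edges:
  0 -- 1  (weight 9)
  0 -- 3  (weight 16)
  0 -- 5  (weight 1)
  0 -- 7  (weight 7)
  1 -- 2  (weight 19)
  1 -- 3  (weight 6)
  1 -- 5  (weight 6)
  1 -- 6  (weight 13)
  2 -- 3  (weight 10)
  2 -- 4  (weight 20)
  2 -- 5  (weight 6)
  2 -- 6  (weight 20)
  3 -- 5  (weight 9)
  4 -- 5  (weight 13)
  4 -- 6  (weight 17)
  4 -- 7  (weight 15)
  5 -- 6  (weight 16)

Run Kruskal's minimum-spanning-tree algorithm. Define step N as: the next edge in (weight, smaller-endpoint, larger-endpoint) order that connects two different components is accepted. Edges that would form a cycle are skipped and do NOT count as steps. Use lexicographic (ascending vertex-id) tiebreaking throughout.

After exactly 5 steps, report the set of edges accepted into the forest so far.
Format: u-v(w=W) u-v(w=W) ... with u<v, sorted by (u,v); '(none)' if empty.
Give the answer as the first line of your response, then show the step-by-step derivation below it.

0-5(w=1) 0-7(w=7) 1-3(w=6) 1-5(w=6) 2-5(w=6)

step 1: add edge 0-5 (w=1); MST = {0-5(w=1)}
step 2: add edge 1-3 (w=6); MST = {0-5(w=1) 1-3(w=6)}
step 3: add edge 1-5 (w=6); MST = {0-5(w=1) 1-3(w=6) 1-5(w=6)}
step 4: add edge 2-5 (w=6); MST = {0-5(w=1) 1-3(w=6) 1-5(w=6) 2-5(w=6)}
step 5: add edge 0-7 (w=7); MST = {0-5(w=1) 0-7(w=7) 1-3(w=6) 1-5(w=6) 2-5(w=6)}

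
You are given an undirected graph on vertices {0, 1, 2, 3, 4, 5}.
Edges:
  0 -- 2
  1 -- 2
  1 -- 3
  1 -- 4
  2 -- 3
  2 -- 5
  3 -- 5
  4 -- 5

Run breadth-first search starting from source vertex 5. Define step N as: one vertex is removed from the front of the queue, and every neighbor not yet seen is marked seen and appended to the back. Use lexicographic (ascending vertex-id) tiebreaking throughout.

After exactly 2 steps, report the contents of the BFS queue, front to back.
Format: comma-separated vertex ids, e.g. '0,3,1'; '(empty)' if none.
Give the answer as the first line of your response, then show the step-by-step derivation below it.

3,4,0,1

step 1: dequeue 5; queue=[2,3,4]; order=5
step 2: dequeue 2; queue=[3,4,0,1]; order=5,2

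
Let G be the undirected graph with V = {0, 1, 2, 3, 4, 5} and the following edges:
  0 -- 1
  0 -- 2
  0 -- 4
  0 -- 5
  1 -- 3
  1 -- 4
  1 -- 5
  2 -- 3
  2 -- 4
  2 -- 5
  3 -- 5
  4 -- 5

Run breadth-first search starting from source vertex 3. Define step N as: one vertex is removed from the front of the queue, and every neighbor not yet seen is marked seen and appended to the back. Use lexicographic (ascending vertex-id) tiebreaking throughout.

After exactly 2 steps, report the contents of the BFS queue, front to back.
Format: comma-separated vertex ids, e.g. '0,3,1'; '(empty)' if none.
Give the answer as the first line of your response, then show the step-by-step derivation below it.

2,5,0,4

step 1: dequeue 3; queue=[1,2,5]; order=3
step 2: dequeue 1; queue=[2,5,0,4]; order=3,1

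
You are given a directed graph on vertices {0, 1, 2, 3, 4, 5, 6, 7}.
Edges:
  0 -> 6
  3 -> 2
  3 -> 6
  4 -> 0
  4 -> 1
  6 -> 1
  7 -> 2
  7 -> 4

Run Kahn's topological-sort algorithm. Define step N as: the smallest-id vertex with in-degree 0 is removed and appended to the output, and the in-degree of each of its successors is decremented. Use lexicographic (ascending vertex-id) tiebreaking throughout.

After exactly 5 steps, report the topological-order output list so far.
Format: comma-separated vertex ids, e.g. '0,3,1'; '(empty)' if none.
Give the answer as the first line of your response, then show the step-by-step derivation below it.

3,5,7,2,4

step 1: output 3; order=[3]; indeg=(1,2,1,0,1,0,1,0)
step 2: output 5; order=[3,5]; indeg=(1,2,1,0,1,0,1,0)
step 3: output 7; order=[3,5,7]; indeg=(1,2,0,0,0,0,1,0)
step 4: output 2; order=[3,5,7,2]; indeg=(1,2,0,0,0,0,1,0)
step 5: output 4; order=[3,5,7,2,4]; indeg=(0,1,0,0,0,0,1,0)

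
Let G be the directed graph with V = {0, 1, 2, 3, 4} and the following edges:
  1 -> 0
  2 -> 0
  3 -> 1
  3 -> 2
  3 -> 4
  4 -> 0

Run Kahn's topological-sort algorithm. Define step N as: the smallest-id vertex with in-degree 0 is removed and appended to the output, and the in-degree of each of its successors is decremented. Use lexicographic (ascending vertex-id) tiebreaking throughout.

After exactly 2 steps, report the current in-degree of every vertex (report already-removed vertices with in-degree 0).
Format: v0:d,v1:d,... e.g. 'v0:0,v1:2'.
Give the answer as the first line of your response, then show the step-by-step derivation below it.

v0:2,v1:0,v2:0,v3:0,v4:0

step 1: output 3; order=[3]; indeg=(3,0,0,0,0)
step 2: output 1; order=[3,1]; indeg=(2,0,0,0,0)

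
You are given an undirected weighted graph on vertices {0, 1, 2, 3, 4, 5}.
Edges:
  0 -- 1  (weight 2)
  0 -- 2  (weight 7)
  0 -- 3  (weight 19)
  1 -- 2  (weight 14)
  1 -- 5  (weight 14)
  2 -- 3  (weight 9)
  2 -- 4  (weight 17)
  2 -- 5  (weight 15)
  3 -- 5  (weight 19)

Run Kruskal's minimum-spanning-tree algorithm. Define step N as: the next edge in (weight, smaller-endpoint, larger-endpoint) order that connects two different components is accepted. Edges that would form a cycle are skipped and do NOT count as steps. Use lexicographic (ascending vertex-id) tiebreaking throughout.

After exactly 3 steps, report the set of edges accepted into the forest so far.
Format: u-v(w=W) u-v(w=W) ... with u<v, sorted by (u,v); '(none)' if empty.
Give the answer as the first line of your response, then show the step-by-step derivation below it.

0-1(w=2) 0-2(w=7) 2-3(w=9)

step 1: add edge 0-1 (w=2); MST = {0-1(w=2)}
step 2: add edge 0-2 (w=7); MST = {0-1(w=2) 0-2(w=7)}
step 3: add edge 2-3 (w=9); MST = {0-1(w=2) 0-2(w=7) 2-3(w=9)}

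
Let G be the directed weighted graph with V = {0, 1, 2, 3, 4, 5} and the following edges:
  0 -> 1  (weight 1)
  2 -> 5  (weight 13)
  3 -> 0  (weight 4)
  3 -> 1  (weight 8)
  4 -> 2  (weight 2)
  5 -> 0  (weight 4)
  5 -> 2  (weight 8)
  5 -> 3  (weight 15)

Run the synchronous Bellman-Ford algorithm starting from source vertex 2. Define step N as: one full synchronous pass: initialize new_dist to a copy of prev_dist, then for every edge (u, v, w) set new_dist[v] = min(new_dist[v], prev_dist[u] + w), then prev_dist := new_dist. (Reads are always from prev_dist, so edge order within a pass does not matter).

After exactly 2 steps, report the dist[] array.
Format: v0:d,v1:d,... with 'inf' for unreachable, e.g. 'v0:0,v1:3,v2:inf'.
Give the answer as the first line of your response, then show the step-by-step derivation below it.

v0:17,v1:inf,v2:0,v3:28,v4:inf,v5:13

step 1: dist = v0:inf,v1:inf,v2:0,v3:inf,v4:inf,v5:13
step 2: dist = v0:17,v1:inf,v2:0,v3:28,v4:inf,v5:13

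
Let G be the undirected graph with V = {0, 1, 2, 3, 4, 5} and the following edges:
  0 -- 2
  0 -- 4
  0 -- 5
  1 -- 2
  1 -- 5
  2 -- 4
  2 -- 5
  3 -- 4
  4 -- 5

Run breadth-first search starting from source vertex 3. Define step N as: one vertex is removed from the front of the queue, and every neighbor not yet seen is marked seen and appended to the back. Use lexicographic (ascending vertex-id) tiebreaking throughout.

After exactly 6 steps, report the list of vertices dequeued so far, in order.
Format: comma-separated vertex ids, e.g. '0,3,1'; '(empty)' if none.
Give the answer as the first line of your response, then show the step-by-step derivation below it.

3,4,0,2,5,1

step 1: dequeue 3; queue=[4]; order=3
step 2: dequeue 4; queue=[0,2,5]; order=3,4
step 3: dequeue 0; queue=[2,5]; order=3,4,0
step 4: dequeue 2; queue=[5,1]; order=3,4,0,2
step 5: dequeue 5; queue=[1]; order=3,4,0,2,5
step 6: dequeue 1; queue=[(empty)]; order=3,4,0,2,5,1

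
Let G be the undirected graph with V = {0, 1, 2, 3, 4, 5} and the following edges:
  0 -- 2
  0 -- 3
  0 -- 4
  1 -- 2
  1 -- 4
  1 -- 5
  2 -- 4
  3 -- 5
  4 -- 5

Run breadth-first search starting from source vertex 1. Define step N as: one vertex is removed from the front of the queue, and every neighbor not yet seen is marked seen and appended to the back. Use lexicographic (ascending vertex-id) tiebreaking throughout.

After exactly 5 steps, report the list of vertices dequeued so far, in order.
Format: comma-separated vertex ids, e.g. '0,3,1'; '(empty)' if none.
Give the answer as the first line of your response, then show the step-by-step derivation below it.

1,2,4,5,0

step 1: dequeue 1; queue=[2,4,5]; order=1
step 2: dequeue 2; queue=[4,5,0]; order=1,2
step 3: dequeue 4; queue=[5,0]; order=1,2,4
step 4: dequeue 5; queue=[0,3]; order=1,2,4,5
step 5: dequeue 0; queue=[3]; order=1,2,4,5,0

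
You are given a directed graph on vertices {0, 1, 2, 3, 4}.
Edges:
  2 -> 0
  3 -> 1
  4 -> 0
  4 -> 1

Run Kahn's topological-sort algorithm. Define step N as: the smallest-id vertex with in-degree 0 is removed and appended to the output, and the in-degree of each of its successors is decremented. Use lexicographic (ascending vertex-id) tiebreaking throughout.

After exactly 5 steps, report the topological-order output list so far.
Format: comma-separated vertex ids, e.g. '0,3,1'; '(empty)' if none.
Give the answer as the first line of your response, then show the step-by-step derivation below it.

2,3,4,0,1

step 1: output 2; order=[2]; indeg=(1,2,0,0,0)
step 2: output 3; order=[2,3]; indeg=(1,1,0,0,0)
step 3: output 4; order=[2,3,4]; indeg=(0,0,0,0,0)
step 4: output 0; order=[2,3,4,0]; indeg=(0,0,0,0,0)
step 5: output 1; order=[2,3,4,0,1]; indeg=(0,0,0,0,0)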